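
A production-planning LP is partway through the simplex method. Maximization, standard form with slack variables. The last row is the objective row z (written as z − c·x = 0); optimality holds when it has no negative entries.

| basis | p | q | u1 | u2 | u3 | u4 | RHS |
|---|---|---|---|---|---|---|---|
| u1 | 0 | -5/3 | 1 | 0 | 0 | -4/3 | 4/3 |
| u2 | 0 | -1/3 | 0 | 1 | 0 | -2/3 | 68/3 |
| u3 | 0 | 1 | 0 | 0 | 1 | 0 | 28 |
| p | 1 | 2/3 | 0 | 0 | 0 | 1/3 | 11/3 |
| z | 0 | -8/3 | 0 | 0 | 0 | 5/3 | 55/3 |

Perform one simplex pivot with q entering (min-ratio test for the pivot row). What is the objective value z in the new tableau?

33

Ratio test on column q — row 1: entry -5/3 ≤ 0; row 2: entry -1/3 ≤ 0; row 3: 28/1 = 28; row 4: (11/3)/(2/3) = 11/2. Minimum is 11/2 at row 4 (p leaves); pivot element 2/3.
Pivot on row 4; the z-row RHS becomes 55/3 − (-8/3)·(11/2) = 33.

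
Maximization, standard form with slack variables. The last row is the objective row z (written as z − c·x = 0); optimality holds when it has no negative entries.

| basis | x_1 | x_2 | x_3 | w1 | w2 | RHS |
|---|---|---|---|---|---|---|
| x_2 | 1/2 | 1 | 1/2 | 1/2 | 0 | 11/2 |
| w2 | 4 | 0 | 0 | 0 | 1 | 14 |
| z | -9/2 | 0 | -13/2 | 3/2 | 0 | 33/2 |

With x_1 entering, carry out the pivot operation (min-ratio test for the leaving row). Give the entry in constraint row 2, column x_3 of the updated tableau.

0

Ratio test on column x_1 — row 1: (11/2)/(1/2) = 11; row 2: 14/4 = 7/2. Minimum is 7/2 at row 2 (w2 leaves); pivot element 4.
Divide row 2 by 4; eliminate column x_1 from the other rows.
In the new row 2, the x_3 entry is the old entry divided by the pivot: 0/4 = 0.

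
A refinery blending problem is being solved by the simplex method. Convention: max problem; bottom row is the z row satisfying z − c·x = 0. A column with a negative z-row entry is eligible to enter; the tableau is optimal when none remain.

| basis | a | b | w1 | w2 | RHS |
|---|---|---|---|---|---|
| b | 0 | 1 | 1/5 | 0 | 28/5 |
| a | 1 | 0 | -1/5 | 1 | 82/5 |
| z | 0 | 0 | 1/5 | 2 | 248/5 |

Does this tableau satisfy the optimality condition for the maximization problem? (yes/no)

yes

Every z-row coefficient is ≥ 0, so the tableau is optimal.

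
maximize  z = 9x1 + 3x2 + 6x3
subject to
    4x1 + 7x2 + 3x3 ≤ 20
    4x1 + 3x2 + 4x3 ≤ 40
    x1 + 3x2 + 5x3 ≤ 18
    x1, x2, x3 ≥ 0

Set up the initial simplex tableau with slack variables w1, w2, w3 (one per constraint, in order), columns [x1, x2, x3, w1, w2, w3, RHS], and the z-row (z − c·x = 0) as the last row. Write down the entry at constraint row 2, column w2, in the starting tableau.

Slack w2 belongs to constraint 2; its column is the unit vector e_2, so the entry in row 2 is 1.

1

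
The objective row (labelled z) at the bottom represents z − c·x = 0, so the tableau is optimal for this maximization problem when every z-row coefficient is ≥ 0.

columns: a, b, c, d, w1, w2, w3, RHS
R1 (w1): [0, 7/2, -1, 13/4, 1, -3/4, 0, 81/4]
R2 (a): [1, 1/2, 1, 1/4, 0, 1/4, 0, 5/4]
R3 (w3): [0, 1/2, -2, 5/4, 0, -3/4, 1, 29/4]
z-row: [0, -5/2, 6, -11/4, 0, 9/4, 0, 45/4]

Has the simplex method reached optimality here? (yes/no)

The z-row has a negative entry -11/4 in column d, so it is not optimal.

no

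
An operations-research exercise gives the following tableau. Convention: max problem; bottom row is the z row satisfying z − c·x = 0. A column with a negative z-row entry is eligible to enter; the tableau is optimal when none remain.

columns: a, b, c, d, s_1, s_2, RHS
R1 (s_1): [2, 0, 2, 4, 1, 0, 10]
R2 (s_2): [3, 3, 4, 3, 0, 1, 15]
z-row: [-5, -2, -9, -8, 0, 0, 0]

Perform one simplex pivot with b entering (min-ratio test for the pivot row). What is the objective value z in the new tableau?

Ratio test on column b — row 1: entry 0 ≤ 0; row 2: 15/3 = 5. Minimum is 5 at row 2 (s_2 leaves); pivot element 3.
Pivot on row 2; the z-row RHS becomes 0 − (-2)·5 = 10.

10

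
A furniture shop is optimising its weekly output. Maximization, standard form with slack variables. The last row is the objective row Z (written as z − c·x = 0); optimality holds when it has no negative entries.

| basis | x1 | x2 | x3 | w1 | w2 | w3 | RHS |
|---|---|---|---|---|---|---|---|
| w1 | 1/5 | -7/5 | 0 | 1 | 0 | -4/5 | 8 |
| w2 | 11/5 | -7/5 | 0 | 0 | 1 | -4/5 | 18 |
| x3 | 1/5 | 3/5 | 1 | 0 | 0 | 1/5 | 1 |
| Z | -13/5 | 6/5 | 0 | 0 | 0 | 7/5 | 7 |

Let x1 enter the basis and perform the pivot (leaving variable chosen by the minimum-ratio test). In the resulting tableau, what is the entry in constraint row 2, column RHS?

Ratio test on column x1 — row 1: 8/(1/5) = 40; row 2: 18/(11/5) = 90/11; row 3: 1/(1/5) = 5. Minimum is 5 at row 3 (x3 leaves); pivot element 1/5.
Divide row 3 by 1/5; eliminate column x1 from the other rows.
Row 2 update in column RHS: 18 − (11/5)·5 = 7.

7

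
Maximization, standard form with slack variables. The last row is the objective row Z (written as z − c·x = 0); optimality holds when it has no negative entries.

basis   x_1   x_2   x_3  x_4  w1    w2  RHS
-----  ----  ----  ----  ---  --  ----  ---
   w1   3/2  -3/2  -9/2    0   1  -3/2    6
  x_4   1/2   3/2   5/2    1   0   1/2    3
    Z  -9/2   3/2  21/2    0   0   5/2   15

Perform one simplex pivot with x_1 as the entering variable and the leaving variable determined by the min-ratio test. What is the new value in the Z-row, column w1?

Ratio test on column x_1 — row 1: 6/(3/2) = 4; row 2: 3/(1/2) = 6. Minimum is 4 at row 1 (w1 leaves); pivot element 3/2.
Divide row 1 by 3/2; eliminate column x_1 from the other rows.
Z-row update in column w1: 0 − (-9/2)·(2/3) = 3.

3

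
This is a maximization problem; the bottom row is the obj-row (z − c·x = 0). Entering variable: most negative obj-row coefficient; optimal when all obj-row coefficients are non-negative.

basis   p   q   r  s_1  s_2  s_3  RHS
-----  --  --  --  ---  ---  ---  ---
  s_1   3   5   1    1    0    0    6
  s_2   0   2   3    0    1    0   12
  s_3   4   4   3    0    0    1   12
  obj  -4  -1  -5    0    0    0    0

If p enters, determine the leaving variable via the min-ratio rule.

Column p entries and ratios — s_1: 6/3 = 2; s_2: 0 ≤ 0, skip; s_3: 12/4 = 3.
Smallest ratio is 2 in the row of s_1, so s_1 leaves.

s_1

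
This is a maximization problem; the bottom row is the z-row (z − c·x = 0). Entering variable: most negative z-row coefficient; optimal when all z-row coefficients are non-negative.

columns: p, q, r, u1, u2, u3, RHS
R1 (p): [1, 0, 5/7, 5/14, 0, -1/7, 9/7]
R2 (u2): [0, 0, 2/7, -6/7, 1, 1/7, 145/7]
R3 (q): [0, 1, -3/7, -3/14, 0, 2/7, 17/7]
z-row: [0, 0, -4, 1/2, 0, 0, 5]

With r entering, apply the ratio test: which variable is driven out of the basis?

Column r entries and ratios — p: (9/7)/(5/7) = 9/5; u2: (145/7)/(2/7) = 145/2; q: -3/7 ≤ 0, skip.
Smallest ratio is 9/5 in the row of p, so p leaves.

p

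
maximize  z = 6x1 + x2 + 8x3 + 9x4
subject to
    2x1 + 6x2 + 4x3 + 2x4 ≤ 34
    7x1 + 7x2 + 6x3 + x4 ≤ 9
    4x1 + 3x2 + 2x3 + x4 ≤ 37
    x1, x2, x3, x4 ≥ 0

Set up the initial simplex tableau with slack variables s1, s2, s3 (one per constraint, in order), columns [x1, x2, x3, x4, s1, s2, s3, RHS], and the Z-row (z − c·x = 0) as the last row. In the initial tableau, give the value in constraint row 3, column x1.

Constraint 3 has coefficient 4 on x1.

4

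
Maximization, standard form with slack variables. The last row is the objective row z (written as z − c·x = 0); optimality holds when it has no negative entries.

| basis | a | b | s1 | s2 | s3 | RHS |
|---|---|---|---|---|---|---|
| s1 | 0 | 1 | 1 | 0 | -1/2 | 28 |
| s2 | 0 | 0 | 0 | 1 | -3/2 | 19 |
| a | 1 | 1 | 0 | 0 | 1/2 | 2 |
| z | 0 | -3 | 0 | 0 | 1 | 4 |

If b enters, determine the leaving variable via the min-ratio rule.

Column b entries and ratios — s1: 28/1 = 28; s2: 0 ≤ 0, skip; a: 2/1 = 2.
Smallest ratio is 2 in the row of a, so a leaves.

a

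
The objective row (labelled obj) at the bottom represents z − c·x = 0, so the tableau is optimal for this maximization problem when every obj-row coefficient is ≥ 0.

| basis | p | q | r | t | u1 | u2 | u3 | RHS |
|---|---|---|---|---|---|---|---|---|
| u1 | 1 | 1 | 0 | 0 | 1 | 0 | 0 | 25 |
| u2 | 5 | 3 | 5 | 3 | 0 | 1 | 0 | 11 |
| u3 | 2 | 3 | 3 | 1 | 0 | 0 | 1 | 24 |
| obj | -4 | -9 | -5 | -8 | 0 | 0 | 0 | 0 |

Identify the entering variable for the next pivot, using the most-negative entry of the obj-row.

q

Negative obj-row entries: p: -4, q: -9, r: -5, t: -8.
The most negative is -9 in column q, so q enters.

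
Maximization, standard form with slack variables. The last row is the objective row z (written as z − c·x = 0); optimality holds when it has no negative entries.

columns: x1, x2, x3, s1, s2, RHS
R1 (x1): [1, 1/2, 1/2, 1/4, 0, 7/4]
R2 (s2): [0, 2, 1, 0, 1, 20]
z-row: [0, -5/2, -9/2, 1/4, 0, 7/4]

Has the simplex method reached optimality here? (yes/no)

no

The z-row has a negative entry -9/2 in column x3, so it is not optimal.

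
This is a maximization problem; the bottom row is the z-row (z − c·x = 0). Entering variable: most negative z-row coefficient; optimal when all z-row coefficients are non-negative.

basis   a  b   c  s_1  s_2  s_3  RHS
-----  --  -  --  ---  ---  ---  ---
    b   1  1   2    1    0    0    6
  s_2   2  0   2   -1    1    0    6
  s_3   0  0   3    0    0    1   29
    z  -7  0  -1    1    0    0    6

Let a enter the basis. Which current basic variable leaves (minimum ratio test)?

Column a entries and ratios — b: 6/1 = 6; s_2: 6/2 = 3; s_3: 0 ≤ 0, skip.
Smallest ratio is 3 in the row of s_2, so s_2 leaves.

s_2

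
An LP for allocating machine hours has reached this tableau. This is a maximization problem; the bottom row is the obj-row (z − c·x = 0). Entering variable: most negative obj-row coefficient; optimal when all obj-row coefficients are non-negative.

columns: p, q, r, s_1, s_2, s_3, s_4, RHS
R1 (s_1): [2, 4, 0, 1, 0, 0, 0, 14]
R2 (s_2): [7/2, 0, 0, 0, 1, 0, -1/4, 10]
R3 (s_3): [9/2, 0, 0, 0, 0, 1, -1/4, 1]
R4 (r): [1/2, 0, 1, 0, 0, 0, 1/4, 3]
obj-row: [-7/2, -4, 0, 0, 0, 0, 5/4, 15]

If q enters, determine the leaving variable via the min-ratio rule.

s_1

Column q entries and ratios — s_1: 14/4 = 7/2; s_2: 0 ≤ 0, skip; s_3: 0 ≤ 0, skip; r: 0 ≤ 0, skip.
Smallest ratio is 7/2 in the row of s_1, so s_1 leaves.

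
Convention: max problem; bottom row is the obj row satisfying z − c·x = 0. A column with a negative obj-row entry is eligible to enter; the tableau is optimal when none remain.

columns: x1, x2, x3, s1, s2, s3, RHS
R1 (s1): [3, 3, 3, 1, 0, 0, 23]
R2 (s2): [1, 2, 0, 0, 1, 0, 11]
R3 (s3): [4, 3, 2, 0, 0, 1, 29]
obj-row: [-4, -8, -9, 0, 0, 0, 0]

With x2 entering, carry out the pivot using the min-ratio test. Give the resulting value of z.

Ratio test on column x2 — row 1: 23/3 = 23/3; row 2: 11/2 = 11/2; row 3: 29/3 = 29/3. Minimum is 11/2 at row 2 (s2 leaves); pivot element 2.
Pivot on row 2; the obj-row RHS becomes 0 − (-8)·(11/2) = 44.

44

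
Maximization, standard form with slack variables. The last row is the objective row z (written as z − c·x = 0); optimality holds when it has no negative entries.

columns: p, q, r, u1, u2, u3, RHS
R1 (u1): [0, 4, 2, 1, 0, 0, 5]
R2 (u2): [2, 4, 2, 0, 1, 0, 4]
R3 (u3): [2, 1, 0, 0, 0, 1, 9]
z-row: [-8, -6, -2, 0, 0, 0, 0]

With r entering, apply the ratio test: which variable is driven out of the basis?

Column r entries and ratios — u1: 5/2 = 5/2; u2: 4/2 = 2; u3: 0 ≤ 0, skip.
Smallest ratio is 2 in the row of u2, so u2 leaves.

u2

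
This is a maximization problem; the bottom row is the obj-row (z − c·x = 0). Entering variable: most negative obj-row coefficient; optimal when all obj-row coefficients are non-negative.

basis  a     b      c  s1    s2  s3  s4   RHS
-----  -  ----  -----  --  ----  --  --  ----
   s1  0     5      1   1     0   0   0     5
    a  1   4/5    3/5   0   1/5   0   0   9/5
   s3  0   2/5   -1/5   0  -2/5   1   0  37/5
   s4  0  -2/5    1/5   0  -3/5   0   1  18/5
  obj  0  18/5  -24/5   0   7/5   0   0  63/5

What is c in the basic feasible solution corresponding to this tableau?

c is not in the basis, so in the current basic feasible solution c = 0.

0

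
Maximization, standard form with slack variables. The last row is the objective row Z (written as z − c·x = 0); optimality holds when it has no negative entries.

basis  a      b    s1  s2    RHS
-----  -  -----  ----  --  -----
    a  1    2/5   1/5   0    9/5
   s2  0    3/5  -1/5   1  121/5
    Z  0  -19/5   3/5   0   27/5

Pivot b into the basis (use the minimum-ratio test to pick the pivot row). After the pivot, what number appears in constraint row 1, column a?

Ratio test on column b — row 1: (9/5)/(2/5) = 9/2; row 2: (121/5)/(3/5) = 121/3. Minimum is 9/2 at row 1 (a leaves); pivot element 2/5.
Divide row 1 by 2/5; eliminate column b from the other rows.
In the new row 1, the a entry is the old entry divided by the pivot: 1/(2/5) = 5/2.

5/2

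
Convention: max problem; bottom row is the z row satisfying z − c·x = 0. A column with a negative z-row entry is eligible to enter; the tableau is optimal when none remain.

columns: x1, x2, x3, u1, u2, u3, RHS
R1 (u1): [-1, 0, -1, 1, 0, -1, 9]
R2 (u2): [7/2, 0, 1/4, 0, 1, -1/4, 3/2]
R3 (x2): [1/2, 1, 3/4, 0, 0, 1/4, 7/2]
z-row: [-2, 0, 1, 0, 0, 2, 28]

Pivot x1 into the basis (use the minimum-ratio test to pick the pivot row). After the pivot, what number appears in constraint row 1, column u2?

Ratio test on column x1 — row 1: entry -1 ≤ 0; row 2: (3/2)/(7/2) = 3/7; row 3: (7/2)/(1/2) = 7. Minimum is 3/7 at row 2 (u2 leaves); pivot element 7/2.
Divide row 2 by 7/2; eliminate column x1 from the other rows.
Row 1 update in column u2: 0 − (-1)·(2/7) = 2/7.

2/7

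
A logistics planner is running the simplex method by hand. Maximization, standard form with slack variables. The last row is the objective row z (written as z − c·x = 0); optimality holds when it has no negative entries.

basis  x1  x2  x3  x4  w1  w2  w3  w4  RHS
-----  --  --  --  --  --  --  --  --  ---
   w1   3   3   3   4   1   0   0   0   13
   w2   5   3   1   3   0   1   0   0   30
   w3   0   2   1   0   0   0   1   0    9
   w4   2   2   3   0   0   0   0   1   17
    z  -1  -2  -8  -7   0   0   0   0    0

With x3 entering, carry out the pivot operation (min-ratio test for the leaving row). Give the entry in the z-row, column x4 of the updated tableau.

Ratio test on column x3 — row 1: 13/3 = 13/3; row 2: 30/1 = 30; row 3: 9/1 = 9; row 4: 17/3 = 17/3. Minimum is 13/3 at row 1 (w1 leaves); pivot element 3.
Divide row 1 by 3; eliminate column x3 from the other rows.
z-row update in column x4: -7 − (-8)·(4/3) = 11/3.

11/3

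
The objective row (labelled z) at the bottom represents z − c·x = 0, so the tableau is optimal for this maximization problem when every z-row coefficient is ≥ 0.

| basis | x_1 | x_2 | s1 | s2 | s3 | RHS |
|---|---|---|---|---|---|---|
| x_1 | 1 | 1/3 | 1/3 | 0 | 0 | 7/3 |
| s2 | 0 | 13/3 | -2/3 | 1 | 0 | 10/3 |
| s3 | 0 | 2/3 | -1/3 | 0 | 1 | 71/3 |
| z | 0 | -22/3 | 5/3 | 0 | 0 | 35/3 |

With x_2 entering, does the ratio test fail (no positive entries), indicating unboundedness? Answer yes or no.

no

Column x_2 has positive entries in row(s) 1, 2, 3, so the ratio test bounds it — not unbounded.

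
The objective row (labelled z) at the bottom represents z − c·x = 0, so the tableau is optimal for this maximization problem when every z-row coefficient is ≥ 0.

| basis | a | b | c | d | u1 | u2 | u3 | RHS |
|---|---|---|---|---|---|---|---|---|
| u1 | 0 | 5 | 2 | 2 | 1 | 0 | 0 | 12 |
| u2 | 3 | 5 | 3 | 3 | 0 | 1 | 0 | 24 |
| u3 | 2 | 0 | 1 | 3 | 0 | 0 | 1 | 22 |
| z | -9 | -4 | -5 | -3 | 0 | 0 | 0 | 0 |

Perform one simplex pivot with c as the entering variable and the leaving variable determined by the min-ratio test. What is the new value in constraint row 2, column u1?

Ratio test on column c — row 1: 12/2 = 6; row 2: 24/3 = 8; row 3: 22/1 = 22. Minimum is 6 at row 1 (u1 leaves); pivot element 2.
Divide row 1 by 2; eliminate column c from the other rows.
Row 2 update in column u1: 0 − 3·(1/2) = -3/2.

-3/2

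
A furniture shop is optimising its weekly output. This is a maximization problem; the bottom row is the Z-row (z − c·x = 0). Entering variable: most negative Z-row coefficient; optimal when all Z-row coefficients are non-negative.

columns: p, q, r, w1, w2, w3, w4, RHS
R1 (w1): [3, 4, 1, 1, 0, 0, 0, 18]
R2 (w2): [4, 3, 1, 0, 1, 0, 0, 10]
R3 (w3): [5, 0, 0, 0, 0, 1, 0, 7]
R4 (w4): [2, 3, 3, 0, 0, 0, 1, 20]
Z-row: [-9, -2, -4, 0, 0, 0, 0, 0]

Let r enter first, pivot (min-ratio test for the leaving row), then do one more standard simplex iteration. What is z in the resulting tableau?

33

Ratio test on column r — row 1: 18/1 = 18; row 2: 10/1 = 10; row 3: entry 0 ≤ 0; row 4: 20/3 = 20/3. Minimum is 20/3 at row 4 (w4 leaves); pivot element 3.
Pivot on row 4; the Z-row RHS becomes 0 − (-4)·(20/3) = 80/3.
Next entering variable (most negative Z-row entry -19/3): p.
Ratio test on column p — row 1: (34/3)/(7/3) = 34/7; row 2: (10/3)/(10/3) = 1; row 3: 7/5 = 7/5; row 4: (20/3)/(2/3) = 10. Minimum is 1 at row 2 (w2 leaves); pivot element 10/3.
After the second pivot the Z-row RHS is 80/3 − (-19/3)·1 = 33.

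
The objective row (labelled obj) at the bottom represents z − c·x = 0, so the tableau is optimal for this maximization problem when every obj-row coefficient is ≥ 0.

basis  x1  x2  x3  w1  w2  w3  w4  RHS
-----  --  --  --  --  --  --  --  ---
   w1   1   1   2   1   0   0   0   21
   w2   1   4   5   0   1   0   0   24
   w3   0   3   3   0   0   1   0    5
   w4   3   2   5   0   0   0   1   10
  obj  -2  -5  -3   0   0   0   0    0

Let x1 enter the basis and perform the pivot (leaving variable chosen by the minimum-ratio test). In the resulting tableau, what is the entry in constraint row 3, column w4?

0

Ratio test on column x1 — row 1: 21/1 = 21; row 2: 24/1 = 24; row 3: entry 0 ≤ 0; row 4: 10/3 = 10/3. Minimum is 10/3 at row 4 (w4 leaves); pivot element 3.
Divide row 4 by 3; eliminate column x1 from the other rows.
Row 3 update in column w4: 0 − 0·(1/3) = 0.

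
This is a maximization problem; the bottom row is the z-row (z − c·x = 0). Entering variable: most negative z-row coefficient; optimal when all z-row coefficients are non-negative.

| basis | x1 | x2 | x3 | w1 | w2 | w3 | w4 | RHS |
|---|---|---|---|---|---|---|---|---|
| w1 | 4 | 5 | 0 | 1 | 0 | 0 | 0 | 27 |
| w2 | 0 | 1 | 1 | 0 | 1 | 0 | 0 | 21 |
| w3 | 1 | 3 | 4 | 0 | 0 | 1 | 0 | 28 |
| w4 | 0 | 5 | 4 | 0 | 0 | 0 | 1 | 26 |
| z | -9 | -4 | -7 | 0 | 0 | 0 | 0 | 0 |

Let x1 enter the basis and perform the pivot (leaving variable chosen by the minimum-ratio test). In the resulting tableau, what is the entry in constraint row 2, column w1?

0

Ratio test on column x1 — row 1: 27/4 = 27/4; row 2: entry 0 ≤ 0; row 3: 28/1 = 28; row 4: entry 0 ≤ 0. Minimum is 27/4 at row 1 (w1 leaves); pivot element 4.
Divide row 1 by 4; eliminate column x1 from the other rows.
Row 2 update in column w1: 0 − 0·(1/4) = 0.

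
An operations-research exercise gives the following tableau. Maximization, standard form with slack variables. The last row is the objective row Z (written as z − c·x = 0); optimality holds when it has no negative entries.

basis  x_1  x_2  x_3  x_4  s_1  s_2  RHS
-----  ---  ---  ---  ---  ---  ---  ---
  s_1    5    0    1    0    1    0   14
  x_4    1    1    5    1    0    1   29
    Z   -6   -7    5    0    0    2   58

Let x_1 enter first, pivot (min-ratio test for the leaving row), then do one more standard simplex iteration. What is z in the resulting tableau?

Ratio test on column x_1 — row 1: 14/5 = 14/5; row 2: 29/1 = 29. Minimum is 14/5 at row 1 (s_1 leaves); pivot element 5.
Pivot on row 1; the Z-row RHS becomes 58 − (-6)·(14/5) = 374/5.
Next entering variable (most negative Z-row entry -7): x_2.
Ratio test on column x_2 — row 1: entry 0 ≤ 0; row 2: (131/5)/1 = 131/5. Minimum is 131/5 at row 2 (x_4 leaves); pivot element 1.
After the second pivot the Z-row RHS is 374/5 − (-7)·(131/5) = 1291/5.

1291/5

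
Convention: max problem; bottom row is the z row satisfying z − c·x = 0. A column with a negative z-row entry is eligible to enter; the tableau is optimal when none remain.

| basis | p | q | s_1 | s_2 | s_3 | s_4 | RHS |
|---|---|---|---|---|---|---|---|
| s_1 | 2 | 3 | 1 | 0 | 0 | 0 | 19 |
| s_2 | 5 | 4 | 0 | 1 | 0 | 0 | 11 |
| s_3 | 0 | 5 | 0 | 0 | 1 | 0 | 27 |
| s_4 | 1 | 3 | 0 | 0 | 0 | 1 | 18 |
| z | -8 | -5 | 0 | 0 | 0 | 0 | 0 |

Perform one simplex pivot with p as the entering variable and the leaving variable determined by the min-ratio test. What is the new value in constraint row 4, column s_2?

-1/5

Ratio test on column p — row 1: 19/2 = 19/2; row 2: 11/5 = 11/5; row 3: entry 0 ≤ 0; row 4: 18/1 = 18. Minimum is 11/5 at row 2 (s_2 leaves); pivot element 5.
Divide row 2 by 5; eliminate column p from the other rows.
Row 4 update in column s_2: 0 − 1·(1/5) = -1/5.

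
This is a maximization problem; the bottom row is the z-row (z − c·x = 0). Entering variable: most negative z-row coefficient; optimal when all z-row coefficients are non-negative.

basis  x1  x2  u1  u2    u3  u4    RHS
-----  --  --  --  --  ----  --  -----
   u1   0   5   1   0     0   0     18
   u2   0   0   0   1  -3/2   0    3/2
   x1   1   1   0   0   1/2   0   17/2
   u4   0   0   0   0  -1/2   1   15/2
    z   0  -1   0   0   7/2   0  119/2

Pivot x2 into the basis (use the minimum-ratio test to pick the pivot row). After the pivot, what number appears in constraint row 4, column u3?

Ratio test on column x2 — row 1: 18/5 = 18/5; row 2: entry 0 ≤ 0; row 3: (17/2)/1 = 17/2; row 4: entry 0 ≤ 0. Minimum is 18/5 at row 1 (u1 leaves); pivot element 5.
Divide row 1 by 5; eliminate column x2 from the other rows.
Row 4 update in column u3: -1/2 − 0·0 = -1/2.

-1/2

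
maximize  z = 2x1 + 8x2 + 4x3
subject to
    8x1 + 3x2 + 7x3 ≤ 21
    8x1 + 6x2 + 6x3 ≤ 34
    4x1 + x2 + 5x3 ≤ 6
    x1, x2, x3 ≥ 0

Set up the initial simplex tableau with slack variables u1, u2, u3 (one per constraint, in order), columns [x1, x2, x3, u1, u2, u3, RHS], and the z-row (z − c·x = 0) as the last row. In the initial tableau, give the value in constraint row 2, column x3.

Constraint 2 has coefficient 6 on x3.

6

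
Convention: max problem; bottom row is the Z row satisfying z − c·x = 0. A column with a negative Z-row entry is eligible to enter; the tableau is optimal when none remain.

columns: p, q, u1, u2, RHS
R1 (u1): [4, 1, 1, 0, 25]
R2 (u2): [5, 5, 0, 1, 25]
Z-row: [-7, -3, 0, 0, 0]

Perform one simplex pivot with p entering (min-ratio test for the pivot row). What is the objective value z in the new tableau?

35

Ratio test on column p — row 1: 25/4 = 25/4; row 2: 25/5 = 5. Minimum is 5 at row 2 (u2 leaves); pivot element 5.
Pivot on row 2; the Z-row RHS becomes 0 − (-7)·5 = 35.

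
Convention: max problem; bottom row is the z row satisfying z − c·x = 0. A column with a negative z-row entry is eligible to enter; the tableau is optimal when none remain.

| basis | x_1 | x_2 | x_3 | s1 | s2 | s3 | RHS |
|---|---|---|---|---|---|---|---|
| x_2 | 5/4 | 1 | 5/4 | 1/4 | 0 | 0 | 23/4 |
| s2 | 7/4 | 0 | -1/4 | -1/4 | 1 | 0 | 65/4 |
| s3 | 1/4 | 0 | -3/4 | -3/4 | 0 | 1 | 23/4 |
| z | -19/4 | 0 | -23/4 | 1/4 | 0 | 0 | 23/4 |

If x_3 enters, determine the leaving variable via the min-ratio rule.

Column x_3 entries and ratios — x_2: (23/4)/(5/4) = 23/5; s2: -1/4 ≤ 0, skip; s3: -3/4 ≤ 0, skip.
Smallest ratio is 23/5 in the row of x_2, so x_2 leaves.

x_2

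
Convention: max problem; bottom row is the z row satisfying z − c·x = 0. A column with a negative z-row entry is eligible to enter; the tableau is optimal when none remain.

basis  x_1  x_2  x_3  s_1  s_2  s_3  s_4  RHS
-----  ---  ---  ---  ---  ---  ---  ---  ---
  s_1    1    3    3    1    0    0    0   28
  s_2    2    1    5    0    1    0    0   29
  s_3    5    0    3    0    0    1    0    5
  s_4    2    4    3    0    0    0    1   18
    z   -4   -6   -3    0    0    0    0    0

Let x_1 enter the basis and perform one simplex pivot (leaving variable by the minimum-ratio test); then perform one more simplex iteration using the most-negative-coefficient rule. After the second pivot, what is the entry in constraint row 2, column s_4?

-1/4

Ratio test on column x_1 — row 1: 28/1 = 28; row 2: 29/2 = 29/2; row 3: 5/5 = 1; row 4: 18/2 = 9. Minimum is 1 at row 3 (s_3 leaves); pivot element 5.
Divide row 3 by 5; eliminate column x_1 from the other rows.
Second iteration: most negative z-row entry is -6 in column x_2, so x_2 enters.
Ratio test on column x_2 — row 1: 27/3 = 9; row 2: 27/1 = 27; row 3: entry 0 ≤ 0; row 4: 16/4 = 4. Minimum is 4 at row 4 (s_4 leaves); pivot element 4.
Divide row 4 by 4; eliminate column x_2 from the other rows.
After both pivots, the entry at constraint row 2, column s_4 is -1/4.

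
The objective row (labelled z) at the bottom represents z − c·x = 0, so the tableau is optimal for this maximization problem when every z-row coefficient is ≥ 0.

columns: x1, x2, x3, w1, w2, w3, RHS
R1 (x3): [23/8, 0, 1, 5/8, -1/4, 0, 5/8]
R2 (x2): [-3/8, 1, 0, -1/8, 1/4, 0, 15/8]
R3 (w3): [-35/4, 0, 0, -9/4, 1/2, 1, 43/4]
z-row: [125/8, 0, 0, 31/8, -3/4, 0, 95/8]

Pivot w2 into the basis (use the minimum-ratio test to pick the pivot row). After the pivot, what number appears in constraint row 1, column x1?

5/2

Ratio test on column w2 — row 1: entry -1/4 ≤ 0; row 2: (15/8)/(1/4) = 15/2; row 3: (43/4)/(1/2) = 43/2. Minimum is 15/2 at row 2 (x2 leaves); pivot element 1/4.
Divide row 2 by 1/4; eliminate column w2 from the other rows.
Row 1 update in column x1: 23/8 − (-1/4)·(-3/2) = 5/2.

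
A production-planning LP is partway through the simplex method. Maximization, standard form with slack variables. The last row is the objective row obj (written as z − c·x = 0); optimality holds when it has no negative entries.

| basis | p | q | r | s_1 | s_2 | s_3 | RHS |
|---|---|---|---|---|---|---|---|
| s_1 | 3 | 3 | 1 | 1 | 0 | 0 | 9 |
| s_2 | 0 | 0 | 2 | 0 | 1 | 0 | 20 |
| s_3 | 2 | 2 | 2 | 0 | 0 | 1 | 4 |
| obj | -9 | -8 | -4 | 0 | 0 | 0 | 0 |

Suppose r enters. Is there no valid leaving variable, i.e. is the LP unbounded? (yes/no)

no

Column r has positive entries in row(s) 1, 2, 3, so the ratio test bounds it — not unbounded.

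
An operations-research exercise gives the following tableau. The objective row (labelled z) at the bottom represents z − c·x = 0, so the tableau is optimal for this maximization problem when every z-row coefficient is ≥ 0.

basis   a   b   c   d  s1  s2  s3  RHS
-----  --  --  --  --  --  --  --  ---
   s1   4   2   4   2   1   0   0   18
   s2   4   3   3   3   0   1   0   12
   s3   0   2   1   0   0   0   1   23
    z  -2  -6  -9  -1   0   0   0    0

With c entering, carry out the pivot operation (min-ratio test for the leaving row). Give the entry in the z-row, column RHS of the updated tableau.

Ratio test on column c — row 1: 18/4 = 9/2; row 2: 12/3 = 4; row 3: 23/1 = 23. Minimum is 4 at row 2 (s2 leaves); pivot element 3.
Divide row 2 by 3; eliminate column c from the other rows.
z-row update in column RHS: 0 − (-9)·4 = 36.

36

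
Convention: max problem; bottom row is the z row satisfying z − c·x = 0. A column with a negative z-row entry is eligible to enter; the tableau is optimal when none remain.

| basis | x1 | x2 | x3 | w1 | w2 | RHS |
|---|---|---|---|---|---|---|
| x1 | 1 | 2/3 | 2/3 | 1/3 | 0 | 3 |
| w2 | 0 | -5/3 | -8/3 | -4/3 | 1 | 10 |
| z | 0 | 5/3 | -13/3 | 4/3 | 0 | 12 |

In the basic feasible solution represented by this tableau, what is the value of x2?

x2 is not in the basis, so in the current basic feasible solution x2 = 0.

0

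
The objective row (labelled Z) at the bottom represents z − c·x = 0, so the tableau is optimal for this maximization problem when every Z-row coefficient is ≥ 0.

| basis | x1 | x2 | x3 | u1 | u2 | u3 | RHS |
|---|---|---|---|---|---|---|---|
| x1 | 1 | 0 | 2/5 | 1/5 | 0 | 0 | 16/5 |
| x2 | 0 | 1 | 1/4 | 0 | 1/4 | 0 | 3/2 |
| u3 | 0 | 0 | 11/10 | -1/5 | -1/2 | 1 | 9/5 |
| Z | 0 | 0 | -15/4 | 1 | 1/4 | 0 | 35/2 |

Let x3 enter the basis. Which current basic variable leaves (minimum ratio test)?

u3

Column x3 entries and ratios — x1: (16/5)/(2/5) = 8; x2: (3/2)/(1/4) = 6; u3: (9/5)/(11/10) = 18/11.
Smallest ratio is 18/11 in the row of u3, so u3 leaves.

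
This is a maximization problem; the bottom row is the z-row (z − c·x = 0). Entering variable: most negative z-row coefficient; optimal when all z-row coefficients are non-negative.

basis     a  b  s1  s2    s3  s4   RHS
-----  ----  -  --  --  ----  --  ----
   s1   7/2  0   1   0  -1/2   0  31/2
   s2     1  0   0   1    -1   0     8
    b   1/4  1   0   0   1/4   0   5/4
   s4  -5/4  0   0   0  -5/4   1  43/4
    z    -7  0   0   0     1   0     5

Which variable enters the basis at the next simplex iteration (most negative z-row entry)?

Negative z-row entries: a: -7.
The most negative is -7 in column a, so a enters.

a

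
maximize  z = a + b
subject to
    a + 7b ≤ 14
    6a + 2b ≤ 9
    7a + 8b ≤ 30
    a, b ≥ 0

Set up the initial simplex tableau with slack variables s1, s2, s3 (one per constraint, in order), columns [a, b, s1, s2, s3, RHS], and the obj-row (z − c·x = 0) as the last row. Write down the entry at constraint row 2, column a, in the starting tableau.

6

Constraint 2 has coefficient 6 on a.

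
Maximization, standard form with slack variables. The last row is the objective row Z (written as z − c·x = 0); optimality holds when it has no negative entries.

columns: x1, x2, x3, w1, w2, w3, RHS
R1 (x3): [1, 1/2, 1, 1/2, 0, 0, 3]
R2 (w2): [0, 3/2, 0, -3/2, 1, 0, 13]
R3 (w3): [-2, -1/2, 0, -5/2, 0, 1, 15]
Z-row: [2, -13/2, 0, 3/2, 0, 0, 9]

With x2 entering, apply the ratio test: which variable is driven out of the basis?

Column x2 entries and ratios — x3: 3/(1/2) = 6; w2: 13/(3/2) = 26/3; w3: -1/2 ≤ 0, skip.
Smallest ratio is 6 in the row of x3, so x3 leaves.

x3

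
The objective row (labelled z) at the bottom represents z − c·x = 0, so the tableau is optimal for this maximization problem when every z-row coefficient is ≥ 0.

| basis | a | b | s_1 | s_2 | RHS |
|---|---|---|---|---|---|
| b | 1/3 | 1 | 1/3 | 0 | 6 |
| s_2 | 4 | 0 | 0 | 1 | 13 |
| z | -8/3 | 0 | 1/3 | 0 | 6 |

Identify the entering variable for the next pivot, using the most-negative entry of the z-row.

Negative z-row entries: a: -8/3.
The most negative is -8/3 in column a, so a enters.

a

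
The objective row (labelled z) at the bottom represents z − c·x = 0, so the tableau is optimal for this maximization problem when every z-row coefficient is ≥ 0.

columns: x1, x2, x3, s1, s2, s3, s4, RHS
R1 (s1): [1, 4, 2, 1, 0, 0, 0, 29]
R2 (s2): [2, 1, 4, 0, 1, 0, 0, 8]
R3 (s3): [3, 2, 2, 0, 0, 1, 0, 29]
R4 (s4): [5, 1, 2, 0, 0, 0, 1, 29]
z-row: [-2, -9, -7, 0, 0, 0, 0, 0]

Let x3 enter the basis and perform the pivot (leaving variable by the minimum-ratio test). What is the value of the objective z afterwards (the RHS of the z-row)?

Ratio test on column x3 — row 1: 29/2 = 29/2; row 2: 8/4 = 2; row 3: 29/2 = 29/2; row 4: 29/2 = 29/2. Minimum is 2 at row 2 (s2 leaves); pivot element 4.
Pivot on row 2; the z-row RHS becomes 0 − (-7)·2 = 14.

14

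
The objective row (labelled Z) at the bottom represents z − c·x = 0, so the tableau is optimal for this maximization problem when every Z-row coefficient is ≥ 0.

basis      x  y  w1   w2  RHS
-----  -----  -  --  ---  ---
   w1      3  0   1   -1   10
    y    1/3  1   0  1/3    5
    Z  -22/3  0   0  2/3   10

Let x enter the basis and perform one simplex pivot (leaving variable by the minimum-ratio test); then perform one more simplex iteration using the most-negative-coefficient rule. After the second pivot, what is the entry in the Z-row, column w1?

2

Ratio test on column x — row 1: 10/3 = 10/3; row 2: 5/(1/3) = 15. Minimum is 10/3 at row 1 (w1 leaves); pivot element 3.
Divide row 1 by 3; eliminate column x from the other rows.
Second iteration: most negative Z-row entry is -16/9 in column w2, so w2 enters.
Ratio test on column w2 — row 1: entry -1/3 ≤ 0; row 2: (35/9)/(4/9) = 35/4. Minimum is 35/4 at row 2 (y leaves); pivot element 4/9.
Divide row 2 by 4/9; eliminate column w2 from the other rows.
After both pivots, the entry at the Z-row, column w1 is 2.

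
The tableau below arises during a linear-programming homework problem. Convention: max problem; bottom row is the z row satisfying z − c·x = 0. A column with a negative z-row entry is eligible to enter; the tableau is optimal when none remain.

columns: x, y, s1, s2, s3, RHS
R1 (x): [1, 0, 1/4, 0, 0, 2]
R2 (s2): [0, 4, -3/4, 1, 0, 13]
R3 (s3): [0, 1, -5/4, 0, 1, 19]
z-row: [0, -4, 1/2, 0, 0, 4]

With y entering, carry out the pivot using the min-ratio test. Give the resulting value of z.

17

Ratio test on column y — row 1: entry 0 ≤ 0; row 2: 13/4 = 13/4; row 3: 19/1 = 19. Minimum is 13/4 at row 2 (s2 leaves); pivot element 4.
Pivot on row 2; the z-row RHS becomes 4 − (-4)·(13/4) = 17.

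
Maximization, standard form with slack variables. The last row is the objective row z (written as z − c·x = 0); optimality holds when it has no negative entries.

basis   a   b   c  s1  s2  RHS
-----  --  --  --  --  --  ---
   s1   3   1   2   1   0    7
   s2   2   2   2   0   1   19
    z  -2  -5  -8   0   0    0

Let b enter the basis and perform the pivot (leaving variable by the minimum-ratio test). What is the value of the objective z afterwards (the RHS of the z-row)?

35

Ratio test on column b — row 1: 7/1 = 7; row 2: 19/2 = 19/2. Minimum is 7 at row 1 (s1 leaves); pivot element 1.
Pivot on row 1; the z-row RHS becomes 0 − (-5)·7 = 35.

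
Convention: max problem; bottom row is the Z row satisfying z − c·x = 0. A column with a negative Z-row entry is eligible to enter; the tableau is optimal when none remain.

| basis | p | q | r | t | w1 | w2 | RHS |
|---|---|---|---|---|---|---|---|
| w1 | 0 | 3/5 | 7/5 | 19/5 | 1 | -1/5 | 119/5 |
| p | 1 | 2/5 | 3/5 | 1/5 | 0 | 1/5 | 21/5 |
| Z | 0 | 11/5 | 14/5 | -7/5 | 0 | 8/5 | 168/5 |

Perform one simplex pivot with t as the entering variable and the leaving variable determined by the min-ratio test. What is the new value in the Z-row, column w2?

Ratio test on column t — row 1: (119/5)/(19/5) = 119/19; row 2: (21/5)/(1/5) = 21. Minimum is 119/19 at row 1 (w1 leaves); pivot element 19/5.
Divide row 1 by 19/5; eliminate column t from the other rows.
Z-row update in column w2: 8/5 − (-7/5)·(-1/19) = 29/19.

29/19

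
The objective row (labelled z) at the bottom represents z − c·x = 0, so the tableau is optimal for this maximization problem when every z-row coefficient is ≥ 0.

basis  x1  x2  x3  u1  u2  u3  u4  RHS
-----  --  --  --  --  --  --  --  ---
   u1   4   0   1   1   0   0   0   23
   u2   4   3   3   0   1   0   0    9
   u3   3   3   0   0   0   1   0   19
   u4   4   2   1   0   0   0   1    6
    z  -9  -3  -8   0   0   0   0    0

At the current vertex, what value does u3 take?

19

u3 is basic (row 3); its value is the RHS of that row, 19.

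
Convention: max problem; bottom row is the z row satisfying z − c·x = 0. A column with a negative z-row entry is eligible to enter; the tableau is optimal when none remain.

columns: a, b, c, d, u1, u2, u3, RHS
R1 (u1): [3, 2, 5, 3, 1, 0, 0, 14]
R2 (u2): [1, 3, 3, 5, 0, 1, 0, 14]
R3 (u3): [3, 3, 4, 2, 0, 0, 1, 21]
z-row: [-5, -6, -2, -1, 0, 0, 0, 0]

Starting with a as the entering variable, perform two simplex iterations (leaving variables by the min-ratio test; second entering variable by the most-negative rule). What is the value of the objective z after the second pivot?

Ratio test on column a — row 1: 14/3 = 14/3; row 2: 14/1 = 14; row 3: 21/3 = 7. Minimum is 14/3 at row 1 (u1 leaves); pivot element 3.
Pivot on row 1; the z-row RHS becomes 0 − (-5)·(14/3) = 70/3.
Next entering variable (most negative z-row entry -8/3): b.
Ratio test on column b — row 1: (14/3)/(2/3) = 7; row 2: (28/3)/(7/3) = 4; row 3: 7/1 = 7. Minimum is 4 at row 2 (u2 leaves); pivot element 7/3.
After the second pivot the z-row RHS is 70/3 − (-8/3)·4 = 34.

34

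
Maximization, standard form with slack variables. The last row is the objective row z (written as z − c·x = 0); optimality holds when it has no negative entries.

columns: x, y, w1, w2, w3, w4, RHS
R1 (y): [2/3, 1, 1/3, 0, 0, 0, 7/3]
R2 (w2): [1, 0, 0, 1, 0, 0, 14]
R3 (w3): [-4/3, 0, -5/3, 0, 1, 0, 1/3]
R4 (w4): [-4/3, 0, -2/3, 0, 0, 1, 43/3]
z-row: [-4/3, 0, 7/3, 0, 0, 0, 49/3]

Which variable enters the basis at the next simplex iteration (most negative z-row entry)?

Negative z-row entries: x: -4/3.
The most negative is -4/3 in column x, so x enters.

x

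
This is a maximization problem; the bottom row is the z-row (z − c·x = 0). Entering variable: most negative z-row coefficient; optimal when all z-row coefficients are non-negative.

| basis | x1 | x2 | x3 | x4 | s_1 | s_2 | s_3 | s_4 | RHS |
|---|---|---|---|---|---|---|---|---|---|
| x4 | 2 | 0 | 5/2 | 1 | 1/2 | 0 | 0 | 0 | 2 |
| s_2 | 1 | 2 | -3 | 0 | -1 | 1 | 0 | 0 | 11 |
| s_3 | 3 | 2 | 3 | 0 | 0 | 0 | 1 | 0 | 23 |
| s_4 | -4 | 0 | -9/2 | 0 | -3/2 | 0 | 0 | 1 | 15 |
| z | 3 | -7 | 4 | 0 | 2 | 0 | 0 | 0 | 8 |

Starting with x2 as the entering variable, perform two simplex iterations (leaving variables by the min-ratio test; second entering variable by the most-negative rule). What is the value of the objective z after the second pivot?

517/10

Ratio test on column x2 — row 1: entry 0 ≤ 0; row 2: 11/2 = 11/2; row 3: 23/2 = 23/2; row 4: entry 0 ≤ 0. Minimum is 11/2 at row 2 (s_2 leaves); pivot element 2.
Pivot on row 2; the z-row RHS becomes 8 − (-7)·(11/2) = 93/2.
Next entering variable (most negative z-row entry -13/2): x3.
Ratio test on column x3 — row 1: 2/(5/2) = 4/5; row 2: entry -3/2 ≤ 0; row 3: 12/6 = 2; row 4: entry -9/2 ≤ 0. Minimum is 4/5 at row 1 (x4 leaves); pivot element 5/2.
After the second pivot the z-row RHS is 93/2 − (-13/2)·(4/5) = 517/10.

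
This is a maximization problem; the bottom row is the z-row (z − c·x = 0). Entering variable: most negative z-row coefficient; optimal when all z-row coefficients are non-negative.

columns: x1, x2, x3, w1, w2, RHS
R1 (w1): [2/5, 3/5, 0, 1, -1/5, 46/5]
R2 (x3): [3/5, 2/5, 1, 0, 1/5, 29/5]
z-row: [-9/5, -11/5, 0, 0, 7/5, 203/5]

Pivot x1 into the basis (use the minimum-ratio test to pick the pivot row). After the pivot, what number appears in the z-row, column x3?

Ratio test on column x1 — row 1: (46/5)/(2/5) = 23; row 2: (29/5)/(3/5) = 29/3. Minimum is 29/3 at row 2 (x3 leaves); pivot element 3/5.
Divide row 2 by 3/5; eliminate column x1 from the other rows.
z-row update in column x3: 0 − (-9/5)·(5/3) = 3.

3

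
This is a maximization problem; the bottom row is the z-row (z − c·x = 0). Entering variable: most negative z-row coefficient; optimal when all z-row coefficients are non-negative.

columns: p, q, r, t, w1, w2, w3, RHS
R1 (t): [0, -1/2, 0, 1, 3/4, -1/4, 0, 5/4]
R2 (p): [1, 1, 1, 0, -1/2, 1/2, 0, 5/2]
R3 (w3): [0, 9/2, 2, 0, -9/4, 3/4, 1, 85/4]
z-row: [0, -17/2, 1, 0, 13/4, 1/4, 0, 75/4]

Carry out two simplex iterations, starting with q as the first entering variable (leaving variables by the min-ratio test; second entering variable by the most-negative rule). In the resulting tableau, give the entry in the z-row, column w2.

9/2

Ratio test on column q — row 1: entry -1/2 ≤ 0; row 2: (5/2)/1 = 5/2; row 3: (85/4)/(9/2) = 85/18. Minimum is 5/2 at row 2 (p leaves); pivot element 1.
Divide row 2 by 1; eliminate column q from the other rows.
Second iteration: most negative z-row entry is -1 in column w1, so w1 enters.
Ratio test on column w1 — row 1: (5/2)/(1/2) = 5; row 2: entry -1/2 ≤ 0; row 3: entry 0 ≤ 0. Minimum is 5 at row 1 (t leaves); pivot element 1/2.
Divide row 1 by 1/2; eliminate column w1 from the other rows.
After both pivots, the entry at the z-row, column w2 is 9/2.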